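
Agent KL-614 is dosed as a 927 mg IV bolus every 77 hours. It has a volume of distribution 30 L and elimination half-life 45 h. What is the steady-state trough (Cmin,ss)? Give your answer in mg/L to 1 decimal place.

13.6 mg/L

Over one 77-h interval, 77/45 ≈ 1.7111 half-lives elapse, leaving f ≈ 0.3054 of each dose.
At steady state, accumulation factor R = 1/(1 − e^(−kτ)) ≈ 1.4397.
Each bolus raises the concentration by D/Vd = 927/30 ≈ 30.900 mg/L.
Steady-state peak Cmax,ss = C₀·R ≈ 30.900 × 1.4397 ≈ 44.487 mg/L.
Steady-state trough Cmin,ss = Cmax,ss·f ≈ 44.487 × 0.3054 ≈ 13.586 mg/L.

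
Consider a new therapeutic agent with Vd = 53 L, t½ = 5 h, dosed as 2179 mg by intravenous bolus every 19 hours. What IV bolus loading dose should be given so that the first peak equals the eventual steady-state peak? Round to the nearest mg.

2348 mg

f = (1/2)^(19/5) ≈ 0.071794; accumulation ratio R = 1/(1−f) ≈ 1.07735.
Loading dose to hit Cmax,ss on first dose: D_load = D_maint·R ≈ 2179 × 1.07735 ≈ 2347.55 mg.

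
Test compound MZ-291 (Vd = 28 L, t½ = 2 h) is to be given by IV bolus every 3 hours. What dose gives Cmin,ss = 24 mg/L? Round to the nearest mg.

1229 mg

τ/t½ = 3/2 ≈ 1.5, so f = (1/2)^(3/2) ≈ 0.353553.
Cmin,ss = (D/Vd)·f/(1−f), so D = Cmin,ss·Vd·(1−f)/f.
D = 24 × 28 × (1−f)/f ≈ 24 × 28 × 1.82843 ≈ 1228.70 mg.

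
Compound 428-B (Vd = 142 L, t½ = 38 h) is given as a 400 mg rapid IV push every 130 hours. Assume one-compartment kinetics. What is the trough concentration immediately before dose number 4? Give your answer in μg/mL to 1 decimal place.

0.3 μg/mL

f = (1/2)^(τ/t½) = (1/2)^(130/38) ≈ 0.0934.
C₀ = D/Vd = 400/142 ≈ 2.817 μg/mL.
Before the 4th dose, 3 doses have been given. Superposition: Cmin = C₀·(f + f² + … + f^3).
≈ 2.817 × (0.0934 + 0.0087 + 0.0008) ≈ 2.817 × 0.1029 ≈ 0.290 μg/mL.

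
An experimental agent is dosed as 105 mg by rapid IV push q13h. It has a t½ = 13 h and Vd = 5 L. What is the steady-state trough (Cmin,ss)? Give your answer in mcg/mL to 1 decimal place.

τ = 13 h = 1 half-life, so f = (1/2)^1 = 0.5.
Accumulation ratio R = 1/(1 − f) = 1/0.5 = 2/1.
Single-dose peak C₀ = D/Vd = 105/5 = 21 mcg/mL.
Steady-state peak Cmax,ss = C₀·R = 21 × 2/1 ≈ 42.000 mcg/mL.
Steady-state trough Cmin,ss = Cmax,ss·f ≈ 42.000 × 0.5 ≈ 21.000 mcg/mL.

21.0 mcg/mL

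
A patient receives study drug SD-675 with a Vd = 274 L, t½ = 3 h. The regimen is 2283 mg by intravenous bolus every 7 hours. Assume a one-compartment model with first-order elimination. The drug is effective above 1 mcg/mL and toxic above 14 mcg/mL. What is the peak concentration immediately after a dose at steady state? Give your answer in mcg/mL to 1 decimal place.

Over one 7-h interval, 7/3 ≈ 2.3333 half-lives elapse, leaving f ≈ 0.1984 of each dose.
Accumulation ratio R = 1/(1 − f) ≈ 1/0.8016 ≈ 1.2475.
Single-dose peak C₀ = D/Vd = 2283/274 ≈ 8.332 mcg/mL.
Steady-state peak Cmax,ss = C₀·R ≈ 8.332 × 1.2475 ≈ 10.394 mcg/mL.
Peak 10.4 mcg/mL vs MTC 14 mcg/mL: below toxic threshold.

10.4 mcg/mL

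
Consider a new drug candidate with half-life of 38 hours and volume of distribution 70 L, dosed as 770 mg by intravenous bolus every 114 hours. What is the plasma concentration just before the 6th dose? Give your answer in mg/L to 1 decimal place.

1.6 mg/L

f = (1/2)^(τ/t½) = (1/2)^(114/38) ≈ 0.1250.
C₀ = D/Vd = 770/70 ≈ 11.000 mg/L.
Before the 6th dose, 5 doses have been given. Superposition: Cmin = C₀·(f + f² + … + f^5).
≈ 11.000 × (0.1250 + 0.0156 + 0.0020 + 0.0002 + 0.0000) ≈ 11.000 × 0.1428 ≈ 1.571 mg/L.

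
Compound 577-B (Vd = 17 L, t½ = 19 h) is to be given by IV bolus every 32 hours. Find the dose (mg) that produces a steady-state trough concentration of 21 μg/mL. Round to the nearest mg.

τ/t½ = 32/19 ≈ 1.6842, so f = (1/2)^(32/19) ≈ 0.311173.
Cmin,ss = (D/Vd)·f/(1−f), so D = Cmin,ss·Vd·(1−f)/f.
D = 21 × 17 × (1−f)/f ≈ 21 × 17 × 2.21365 ≈ 790.27 mg.

790 mg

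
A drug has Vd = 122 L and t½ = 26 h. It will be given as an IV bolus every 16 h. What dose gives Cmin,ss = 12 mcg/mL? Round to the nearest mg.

779 mg

τ/t½ = 16/26 ≈ 0.61538, so f = (1/2)^(16/26) ≈ 0.652756.
Cmin,ss = (D/Vd)·f/(1−f), so D = Cmin,ss·Vd·(1−f)/f.
D = 12 × 122 × (1−f)/f ≈ 12 × 122 × 0.53197 ≈ 778.80 mg.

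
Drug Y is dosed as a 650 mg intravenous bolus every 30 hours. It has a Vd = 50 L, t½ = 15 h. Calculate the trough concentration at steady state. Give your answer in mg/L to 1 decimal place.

τ = 30 h = 2 half-lives, so f = (1/2)^2 = 0.25.
At steady state, R = 1/(1 − 0.25) = 4/3.
Single-dose peak C₀ = D/Vd = 650/50 = 13 mg/L.
Steady-state peak Cmax,ss = C₀·R = 13 × 4/3 ≈ 17.333 mg/L.
Steady-state trough Cmin,ss = Cmax,ss·f ≈ 17.333 × 0.25 ≈ 4.333 mg/L.

4.3 mg/L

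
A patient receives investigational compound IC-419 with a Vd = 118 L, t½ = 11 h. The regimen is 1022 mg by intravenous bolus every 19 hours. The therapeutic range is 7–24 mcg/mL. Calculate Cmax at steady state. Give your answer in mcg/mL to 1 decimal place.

12.4 mcg/mL

τ/t½ = 19/11 ≈ 1.7273, so fraction remaining f = (1/2)^(19/11) ≈ 0.3020.
Accumulation ratio R = 1/(1 − f) ≈ 1/0.6980 ≈ 1.4327.
Each bolus raises the concentration by D/Vd = 1022/118 ≈ 8.661 mcg/mL.
Cmax,ss = C₀/(1 − f) ≈ 8.661/0.6980 ≈ 12.408 mcg/mL.
Peak 12.4 mcg/mL vs MTC 24 mcg/mL: below toxic threshold.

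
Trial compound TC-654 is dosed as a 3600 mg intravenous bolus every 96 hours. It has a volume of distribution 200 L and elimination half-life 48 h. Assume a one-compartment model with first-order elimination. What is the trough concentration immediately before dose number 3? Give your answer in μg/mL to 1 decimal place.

f = (1/2)^(τ/t½) = (1/2)^(96/48) ≈ 0.2500.
C₀ = D/Vd = 3600/200 ≈ 18.000 μg/mL.
Before the 3rd dose, 2 doses have been given. Superposition: Cmin = C₀·(f + f²).
≈ 18.000 × (0.2500 + 0.0625) ≈ 18.000 × 0.3125 ≈ 5.625 μg/mL.

5.6 μg/mL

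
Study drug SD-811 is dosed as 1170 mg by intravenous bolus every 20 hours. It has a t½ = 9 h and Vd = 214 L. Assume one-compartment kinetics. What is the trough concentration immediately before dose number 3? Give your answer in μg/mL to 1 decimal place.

1.4 μg/mL

f = (1/2)^(τ/t½) = (1/2)^(20/9) ≈ 0.2143.
C₀ = D/Vd = 1170/214 ≈ 5.467 μg/mL.
Before the 3rd dose, 2 doses have been given. Superposition: Cmin = C₀·(f + f²).
≈ 5.467 × (0.2143 + 0.0459) ≈ 5.467 × 0.2602 ≈ 1.423 μg/mL.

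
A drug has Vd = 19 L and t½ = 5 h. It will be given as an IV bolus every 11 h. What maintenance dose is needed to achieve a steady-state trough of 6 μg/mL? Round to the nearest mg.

τ/t½ = 11/5 ≈ 2.2, so f = (1/2)^(11/5) ≈ 0.217638.
Cmin,ss = (D/Vd)·f/(1−f), so D = Cmin,ss·Vd·(1−f)/f.
D = 6 × 19 × (1−f)/f ≈ 6 × 19 × 3.59479 ≈ 409.81 mg.

410 mg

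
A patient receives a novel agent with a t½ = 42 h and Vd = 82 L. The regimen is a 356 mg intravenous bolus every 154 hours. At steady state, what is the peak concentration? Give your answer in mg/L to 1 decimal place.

Over one 154-h interval, 154/42 ≈ 3.6667 half-lives elapse, leaving f ≈ 0.0787 of each dose.
Accumulation ratio R = 1/(1 − f) ≈ 1/0.9213 ≈ 1.0854.
Single-dose peak C₀ = D/Vd = 356/82 ≈ 4.341 mg/L.
Cmax,ss = C₀/(1 − f) ≈ 4.341/0.9213 ≈ 4.712 mg/L.

4.7 mg/L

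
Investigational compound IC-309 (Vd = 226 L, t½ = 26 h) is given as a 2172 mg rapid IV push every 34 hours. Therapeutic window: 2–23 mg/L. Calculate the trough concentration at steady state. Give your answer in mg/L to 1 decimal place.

Over one 34-h interval, 34/26 ≈ 1.3077 half-lives elapse, leaving f ≈ 0.4040 of each dose.
Single-dose peak C₀ = D/Vd = 2172/226 ≈ 9.611 mg/L.
Steady-state trough Cmin,ss = C₀·f/(1−f) ≈ 9.611 × 0.4040/0.5960 ≈ 6.515 mg/L.
Trough 6.5 mg/L vs MEC 2 mg/L: adequate.

6.5 mg/L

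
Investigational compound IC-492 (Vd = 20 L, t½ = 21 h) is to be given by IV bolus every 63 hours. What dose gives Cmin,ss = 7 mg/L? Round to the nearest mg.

τ/t½ = 63/21 ≈ 3, so f = (1/2)^(63/21) ≈ 0.125000.
Cmin,ss = (D/Vd)·f/(1−f), so D = Cmin,ss·Vd·(1−f)/f.
D = 7 × 20 × (1−f)/f ≈ 7 × 20 × 7.00000 ≈ 980.00 mg.

980 mg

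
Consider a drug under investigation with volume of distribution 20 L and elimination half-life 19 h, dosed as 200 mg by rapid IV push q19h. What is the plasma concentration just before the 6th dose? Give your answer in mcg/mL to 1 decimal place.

9.7 mcg/mL

f = (1/2)^(τ/t½) = (1/2)^(19/19) ≈ 0.5000.
C₀ = D/Vd = 200/20 ≈ 10.000 mcg/mL.
Before the 6th dose, 5 doses have been given. Superposition: Cmin = C₀·(f + f² + … + f^5).
≈ 10.000 × (0.5000 + 0.2500 + 0.1250 + 0.0625 + 0.0313) ≈ 10.000 × 0.9688 ≈ 9.688 mcg/mL.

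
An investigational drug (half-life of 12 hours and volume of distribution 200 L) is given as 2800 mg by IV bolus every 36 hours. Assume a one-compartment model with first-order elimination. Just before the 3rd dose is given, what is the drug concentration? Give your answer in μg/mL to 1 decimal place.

2.0 μg/mL

f = (1/2)^(τ/t½) = (1/2)^(36/12) ≈ 0.1250.
C₀ = D/Vd = 2800/200 ≈ 14.000 μg/mL.
Before the 3rd dose, 2 doses have been given. Superposition: Cmin = C₀·(f + f²).
≈ 14.000 × (0.1250 + 0.0156) ≈ 14.000 × 0.1406 ≈ 1.968 μg/mL.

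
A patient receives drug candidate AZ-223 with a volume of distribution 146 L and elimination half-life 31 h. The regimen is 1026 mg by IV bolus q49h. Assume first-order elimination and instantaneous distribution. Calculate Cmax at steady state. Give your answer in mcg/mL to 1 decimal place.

Over one 49-h interval, 49/31 ≈ 1.5806 half-lives elapse, leaving f ≈ 0.3343 of each dose.
Accumulation ratio R = 1/(1 − f) ≈ 1/0.6657 ≈ 1.5022.
Each bolus raises the concentration by D/Vd = 1026/146 ≈ 7.027 mcg/mL.
Cmax,ss = C₀/(1 − f) ≈ 7.027/0.6657 ≈ 10.556 mcg/mL.

10.6 mcg/mL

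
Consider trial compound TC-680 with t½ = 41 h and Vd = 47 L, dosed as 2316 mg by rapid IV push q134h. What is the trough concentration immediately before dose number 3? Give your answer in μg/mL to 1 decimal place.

f = (1/2)^(τ/t½) = (1/2)^(134/41) ≈ 0.1038.
C₀ = D/Vd = 2316/47 ≈ 49.277 μg/mL.
Before the 3rd dose, 2 doses have been given. Superposition: Cmin = C₀·(f + f²).
≈ 49.277 × (0.1038 + 0.0108) ≈ 49.277 × 0.1146 ≈ 5.647 μg/mL.

5.6 μg/mL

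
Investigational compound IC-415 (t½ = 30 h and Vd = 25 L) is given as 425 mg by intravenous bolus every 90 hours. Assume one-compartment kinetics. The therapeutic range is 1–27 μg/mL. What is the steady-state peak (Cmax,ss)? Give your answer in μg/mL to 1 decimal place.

τ = 90 h = 3 half-lives, so f = (1/2)^3 = 0.125.
Accumulation ratio R = 1/(1 − f) = 1/0.875 = 8/7.
Single-dose peak C₀ = D/Vd = 425/25 = 17 μg/mL.
Steady-state peak Cmax,ss = C₀·R = 17 × 8/7 ≈ 19.429 μg/mL.
Peak 19.4 μg/mL vs MTC 27 μg/mL: below toxic threshold.

19.4 μg/mL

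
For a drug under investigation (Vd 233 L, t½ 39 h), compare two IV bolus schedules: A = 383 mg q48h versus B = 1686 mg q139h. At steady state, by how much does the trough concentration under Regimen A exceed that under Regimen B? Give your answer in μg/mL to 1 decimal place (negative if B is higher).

Regimen A: f = (1/2)^(48/39) ≈ 0.4261; Cmin,ss = (383/233)·f/(1−f) ≈ 1.220 μg/mL.
Regimen B: f = (1/2)^(139/39) ≈ 0.0845; Cmin,ss = (1686/233)·f/(1−f) ≈ 0.668 μg/mL.
Difference ≈ 1.220 − 0.668 ≈ 0.552 μg/mL.

0.6 μg/mL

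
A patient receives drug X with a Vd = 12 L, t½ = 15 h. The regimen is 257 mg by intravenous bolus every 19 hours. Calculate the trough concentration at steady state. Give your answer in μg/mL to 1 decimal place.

15.2 μg/mL

τ/t½ = 19/15 ≈ 1.2667, so fraction remaining f = (1/2)^(19/15) ≈ 0.4156.
At steady state, accumulation factor R = 1/(1 − e^(−kτ)) ≈ 1.7112.
Each bolus raises the concentration by D/Vd = 257/12 ≈ 21.417 μg/mL.
Steady-state peak Cmax,ss = C₀·R ≈ 21.417 × 1.7112 ≈ 36.649 μg/mL.
One interval later, Cmin,ss = Cmax,ss·e^(−kτ) ≈ 36.649 × 0.4156 ≈ 15.231 μg/mL.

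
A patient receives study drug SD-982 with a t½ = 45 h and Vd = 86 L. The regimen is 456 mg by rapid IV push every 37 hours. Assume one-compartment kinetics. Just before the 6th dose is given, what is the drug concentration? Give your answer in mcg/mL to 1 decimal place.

6.5 mcg/mL

f = (1/2)^(τ/t½) = (1/2)^(37/45) ≈ 0.5656.
C₀ = D/Vd = 456/86 ≈ 5.302 mcg/mL.
Before the 6th dose, 5 doses have been given. Superposition: Cmin = C₀·(f + f² + … + f^5).
≈ 5.302 × (0.5656 + 0.3199 + 0.1809 + 0.1023 + 0.0579) ≈ 5.302 × 1.2266 ≈ 6.503 mcg/mL.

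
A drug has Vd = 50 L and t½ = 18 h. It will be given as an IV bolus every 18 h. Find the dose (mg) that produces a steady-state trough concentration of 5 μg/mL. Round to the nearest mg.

τ/t½ = 18/18 ≈ 1, so f = (1/2)^(18/18) ≈ 0.500000.
Cmin,ss = (D/Vd)·f/(1−f), so D = Cmin,ss·Vd·(1−f)/f.
D = 5 × 50 × (1−f)/f ≈ 5 × 50 × 1.00000 ≈ 250.00 mg.

250 mg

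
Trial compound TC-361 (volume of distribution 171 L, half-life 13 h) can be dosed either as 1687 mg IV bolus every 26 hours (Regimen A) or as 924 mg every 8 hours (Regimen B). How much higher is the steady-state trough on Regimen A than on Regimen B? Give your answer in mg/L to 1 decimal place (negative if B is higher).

-6.9 mg/L

Regimen A: f = (1/2)^(26/13) ≈ 0.2500; Cmin,ss = (1687/171)·f/(1−f) ≈ 3.288 mg/L.
Regimen B: f = (1/2)^(8/13) ≈ 0.6528; Cmin,ss = (924/171)·f/(1−f) ≈ 10.160 mg/L.
Difference ≈ 3.288 − 10.160 ≈ -6.872 mg/L.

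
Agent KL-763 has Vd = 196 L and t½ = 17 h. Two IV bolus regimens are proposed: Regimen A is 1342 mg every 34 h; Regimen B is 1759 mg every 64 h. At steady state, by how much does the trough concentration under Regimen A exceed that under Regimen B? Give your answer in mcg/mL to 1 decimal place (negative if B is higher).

Regimen A: f = (1/2)^(34/17) ≈ 0.2500; Cmin,ss = (1342/196)·f/(1−f) ≈ 2.282 mcg/mL.
Regimen B: f = (1/2)^(64/17) ≈ 0.0736; Cmin,ss = (1759/196)·f/(1−f) ≈ 0.713 mcg/mL.
Difference ≈ 2.282 − 0.713 ≈ 1.569 mcg/mL.

1.6 mcg/mL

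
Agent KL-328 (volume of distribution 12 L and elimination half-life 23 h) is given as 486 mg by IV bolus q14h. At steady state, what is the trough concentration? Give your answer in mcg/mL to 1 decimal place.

Over one 14-h interval, 14/23 ≈ 0.6087 half-lives elapse, leaving f ≈ 0.6558 of each dose.
Each bolus raises the concentration by D/Vd = 486/12 ≈ 40.500 mcg/mL.
Steady-state trough Cmin,ss = C₀·f/(1−f) ≈ 40.500 × 0.6558/0.3442 ≈ 77.164 mcg/mL.

77.2 mcg/mL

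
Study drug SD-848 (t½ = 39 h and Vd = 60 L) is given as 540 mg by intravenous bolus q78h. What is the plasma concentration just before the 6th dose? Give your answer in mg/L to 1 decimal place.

3.0 mg/L

f = (1/2)^(τ/t½) = (1/2)^(78/39) ≈ 0.2500.
C₀ = D/Vd = 540/60 ≈ 9.000 mg/L.
Before the 6th dose, 5 doses have been given. Superposition: Cmin = C₀·(f + f² + … + f^5).
≈ 9.000 × (0.2500 + 0.0625 + 0.0156 + 0.0039 + 0.0010) ≈ 9.000 × 0.3330 ≈ 2.997 mg/L.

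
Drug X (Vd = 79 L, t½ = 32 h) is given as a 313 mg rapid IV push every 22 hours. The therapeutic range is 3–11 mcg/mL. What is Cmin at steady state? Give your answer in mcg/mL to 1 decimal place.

6.5 mcg/mL

k = ln2/t½ = ln2/32 ≈ 0.021661 h⁻¹; fraction remaining f = e^(−kτ) = e^(−0.021661×22) ≈ 0.6209.
At steady state, accumulation factor R = 1/(1 − e^(−kτ)) ≈ 2.6378.
Single-dose peak C₀ = D/Vd = 313/79 ≈ 3.962 mcg/mL.
Steady-state peak Cmax,ss = C₀·R ≈ 3.962 × 2.6378 ≈ 10.451 mcg/mL.
Steady-state trough Cmin,ss = Cmax,ss·f ≈ 10.451 × 0.6209 ≈ 6.489 mcg/mL.
Trough 6.5 mcg/mL vs MEC 3 mcg/mL: adequate.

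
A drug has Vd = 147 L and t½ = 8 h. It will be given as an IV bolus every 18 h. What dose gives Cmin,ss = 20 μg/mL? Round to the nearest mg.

τ/t½ = 18/8 ≈ 2.25, so f = (1/2)^(18/8) ≈ 0.210224.
Cmin,ss = (D/Vd)·f/(1−f), so D = Cmin,ss·Vd·(1−f)/f.
D = 20 × 147 × (1−f)/f ≈ 20 × 147 × 3.75683 ≈ 11045.08 mg.

11045 mg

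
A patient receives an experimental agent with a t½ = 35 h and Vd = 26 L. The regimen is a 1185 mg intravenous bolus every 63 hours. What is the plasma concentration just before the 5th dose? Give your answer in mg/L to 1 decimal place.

f = (1/2)^(τ/t½) = (1/2)^(63/35) ≈ 0.2872.
C₀ = D/Vd = 1185/26 ≈ 45.577 mg/L.
Before the 5th dose, 4 doses have been given. Superposition: Cmin = C₀·(f + f² + … + f^4).
≈ 45.577 × (0.2872 + 0.0825 + 0.0237 + 0.0068) ≈ 45.577 × 0.4002 ≈ 18.240 mg/L.

18.2 mg/L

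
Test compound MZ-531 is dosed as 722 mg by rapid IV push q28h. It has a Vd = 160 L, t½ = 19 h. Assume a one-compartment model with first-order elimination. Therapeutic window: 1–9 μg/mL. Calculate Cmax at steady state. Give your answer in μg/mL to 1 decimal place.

7.1 μg/mL

Over one 28-h interval, 28/19 ≈ 1.4737 half-lives elapse, leaving f ≈ 0.3601 of each dose.
Accumulation ratio R = 1/(1 − f) ≈ 1/0.6399 ≈ 1.5627.
Each bolus raises the concentration by D/Vd = 722/160 ≈ 4.513 μg/mL.
Cmax,ss = C₀/(1 − f) ≈ 4.513/0.6399 ≈ 7.053 μg/mL.
Peak 7.1 μg/mL vs MTC 9 μg/mL: below toxic threshold.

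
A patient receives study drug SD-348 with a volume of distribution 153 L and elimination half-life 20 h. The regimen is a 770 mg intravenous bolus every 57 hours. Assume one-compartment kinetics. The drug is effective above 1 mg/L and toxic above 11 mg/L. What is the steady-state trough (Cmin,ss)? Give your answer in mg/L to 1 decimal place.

k = ln2/t½ = ln2/20 ≈ 0.034657 h⁻¹; fraction remaining f = e^(−kτ) = e^(−0.034657×57) ≈ 0.1387.
Single-dose peak C₀ = D/Vd = 770/153 ≈ 5.033 mg/L.
Steady-state trough Cmin,ss = C₀·f/(1−f) ≈ 5.033 × 0.1387/0.8613 ≈ 0.810 mg/L.
Trough 0.8 mg/L vs MEC 1 mg/L: subtherapeutic.

0.8 mg/L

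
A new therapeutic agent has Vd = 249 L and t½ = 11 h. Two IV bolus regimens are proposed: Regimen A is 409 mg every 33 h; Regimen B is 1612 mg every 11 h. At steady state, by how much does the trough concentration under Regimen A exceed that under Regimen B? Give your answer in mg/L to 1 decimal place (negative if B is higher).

Regimen A: f = (1/2)^(33/11) ≈ 0.1250; Cmin,ss = (409/249)·f/(1−f) ≈ 0.235 mg/L.
Regimen B: f = (1/2)^(11/11) ≈ 0.5000; Cmin,ss = (1612/249)·f/(1−f) ≈ 6.474 mg/L.
Difference ≈ 0.235 − 6.474 ≈ -6.239 mg/L.

-6.2 mg/L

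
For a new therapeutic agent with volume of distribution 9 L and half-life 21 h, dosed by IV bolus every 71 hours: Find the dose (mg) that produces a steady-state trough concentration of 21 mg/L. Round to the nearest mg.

1780 mg

τ/t½ = 71/21 ≈ 3.381, so f = (1/2)^(71/21) ≈ 0.095991.
Cmin,ss = (D/Vd)·f/(1−f), so D = Cmin,ss·Vd·(1−f)/f.
D = 21 × 9 × (1−f)/f ≈ 21 × 9 × 9.41764 ≈ 1779.93 mg.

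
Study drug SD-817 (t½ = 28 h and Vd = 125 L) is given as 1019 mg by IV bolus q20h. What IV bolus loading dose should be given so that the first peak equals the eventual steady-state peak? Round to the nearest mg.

2610 mg

f = (1/2)^(20/28) ≈ 0.609507; accumulation ratio R = 1/(1−f) ≈ 2.56087.
Loading dose to hit Cmax,ss on first dose: D_load = D_maint·R ≈ 1019 × 2.56087 ≈ 2609.53 mg.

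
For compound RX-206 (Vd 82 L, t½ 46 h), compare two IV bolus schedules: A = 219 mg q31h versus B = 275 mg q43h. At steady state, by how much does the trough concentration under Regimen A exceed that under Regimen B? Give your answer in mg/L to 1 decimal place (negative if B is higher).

0.8 mg/L

Regimen A: f = (1/2)^(31/46) ≈ 0.6268; Cmin,ss = (219/82)·f/(1−f) ≈ 4.486 mg/L.
Regimen B: f = (1/2)^(43/46) ≈ 0.5231; Cmin,ss = (275/82)·f/(1−f) ≈ 3.679 mg/L.
Difference ≈ 4.486 − 3.679 ≈ 0.807 mg/L.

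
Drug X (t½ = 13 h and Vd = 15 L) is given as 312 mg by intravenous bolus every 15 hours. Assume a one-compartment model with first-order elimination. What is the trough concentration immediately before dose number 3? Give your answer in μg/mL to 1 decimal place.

13.5 μg/mL

f = (1/2)^(τ/t½) = (1/2)^(15/13) ≈ 0.4494.
C₀ = D/Vd = 312/15 ≈ 20.800 μg/mL.
Before the 3rd dose, 2 doses have been given. Superposition: Cmin = C₀·(f + f²).
≈ 20.800 × (0.4494 + 0.2020) ≈ 20.800 × 0.6514 ≈ 13.549 μg/mL.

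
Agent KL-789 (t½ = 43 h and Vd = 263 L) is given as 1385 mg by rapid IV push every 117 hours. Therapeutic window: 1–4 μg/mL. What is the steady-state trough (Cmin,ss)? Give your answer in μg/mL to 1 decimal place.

k = ln2/t½ = ln2/43 ≈ 0.016120 h⁻¹; fraction remaining f = e^(−kτ) = e^(−0.016120×117) ≈ 0.1517.
Each bolus raises the concentration by D/Vd = 1385/263 ≈ 5.266 μg/mL.
Steady-state trough Cmin,ss = C₀·f/(1−f) ≈ 5.266 × 0.1517/0.8483 ≈ 0.942 μg/mL.
Trough 0.9 μg/mL vs MEC 1 μg/mL: subtherapeutic.

0.9 μg/mL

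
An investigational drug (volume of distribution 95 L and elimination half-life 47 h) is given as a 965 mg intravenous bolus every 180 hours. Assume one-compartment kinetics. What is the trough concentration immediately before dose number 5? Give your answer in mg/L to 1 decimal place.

f = (1/2)^(τ/t½) = (1/2)^(180/47) ≈ 0.0703.
C₀ = D/Vd = 965/95 ≈ 10.158 mg/L.
Before the 5th dose, 4 doses have been given. Superposition: Cmin = C₀·(f + f² + … + f^4).
≈ 10.158 × (0.0703 + 0.0049 + 0.0003 + 0.0000) ≈ 10.158 × 0.0755 ≈ 0.767 mg/L.

0.8 mg/L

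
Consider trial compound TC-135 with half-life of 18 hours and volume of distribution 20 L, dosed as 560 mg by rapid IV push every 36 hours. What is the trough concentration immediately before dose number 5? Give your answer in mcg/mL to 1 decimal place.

9.3 mcg/mL

f = (1/2)^(τ/t½) = (1/2)^(36/18) ≈ 0.2500.
C₀ = D/Vd = 560/20 ≈ 28.000 mcg/mL.
Before the 5th dose, 4 doses have been given. Superposition: Cmin = C₀·(f + f² + … + f^4).
≈ 28.000 × (0.2500 + 0.0625 + 0.0156 + 0.0039) ≈ 28.000 × 0.3320 ≈ 9.296 mcg/mL.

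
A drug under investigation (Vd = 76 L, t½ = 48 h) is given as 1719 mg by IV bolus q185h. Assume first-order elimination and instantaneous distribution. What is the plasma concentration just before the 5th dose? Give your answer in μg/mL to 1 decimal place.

f = (1/2)^(τ/t½) = (1/2)^(185/48) ≈ 0.0691.
C₀ = D/Vd = 1719/76 ≈ 22.618 μg/mL.
Before the 5th dose, 4 doses have been given. Superposition: Cmin = C₀·(f + f² + … + f^4).
≈ 22.618 × (0.0691 + 0.0048 + 0.0003 + 0.0000) ≈ 22.618 × 0.0742 ≈ 1.678 μg/mL.

1.7 μg/mL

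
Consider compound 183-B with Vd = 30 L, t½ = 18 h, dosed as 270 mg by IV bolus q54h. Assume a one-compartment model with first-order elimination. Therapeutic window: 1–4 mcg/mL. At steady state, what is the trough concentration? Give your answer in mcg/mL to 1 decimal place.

The dosing interval is 3 half-lives, so f = 2^(−3) = 0.125.
At steady state, R = 1/(1 − 0.125) = 8/7.
Single-dose peak C₀ = D/Vd = 270/30 = 9 mcg/mL.
Steady-state peak Cmax,ss = C₀·R = 9 × 8/7 ≈ 10.286 mcg/mL.
Steady-state trough Cmin,ss = Cmax,ss·f ≈ 10.286 × 0.125 ≈ 1.286 mcg/mL.
Trough 1.3 mcg/mL vs MEC 1 mcg/mL: adequate.

1.3 mcg/mL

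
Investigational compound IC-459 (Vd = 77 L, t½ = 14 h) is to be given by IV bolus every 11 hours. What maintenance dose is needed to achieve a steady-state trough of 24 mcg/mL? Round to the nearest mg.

1338 mg

τ/t½ = 11/14 ≈ 0.78571, so f = (1/2)^(11/14) ≈ 0.580065.
Cmin,ss = (D/Vd)·f/(1−f), so D = Cmin,ss·Vd·(1−f)/f.
D = 24 × 77 × (1−f)/f ≈ 24 × 77 × 0.72394 ≈ 1337.84 mg.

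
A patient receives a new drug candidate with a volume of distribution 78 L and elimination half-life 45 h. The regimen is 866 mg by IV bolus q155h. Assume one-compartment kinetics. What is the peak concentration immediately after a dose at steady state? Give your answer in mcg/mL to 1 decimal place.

12.2 mcg/mL

Over one 155-h interval, 155/45 ≈ 3.4444 half-lives elapse, leaving f ≈ 0.0919 of each dose.
At steady state, accumulation factor R = 1/(1 − e^(−kτ)) ≈ 1.1012.
Each bolus raises the concentration by D/Vd = 866/78 ≈ 11.103 mcg/mL.
Steady-state peak Cmax,ss = C₀·R ≈ 11.103 × 1.1012 ≈ 12.227 mcg/mL.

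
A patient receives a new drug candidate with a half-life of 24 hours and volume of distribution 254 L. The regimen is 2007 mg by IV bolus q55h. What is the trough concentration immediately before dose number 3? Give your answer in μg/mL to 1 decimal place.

f = (1/2)^(τ/t½) = (1/2)^(55/24) ≈ 0.2042.
C₀ = D/Vd = 2007/254 ≈ 7.902 μg/mL.
Before the 3rd dose, 2 doses have been given. Superposition: Cmin = C₀·(f + f²).
≈ 7.902 × (0.2042 + 0.0417) ≈ 7.902 × 0.2459 ≈ 1.943 μg/mL.

1.9 μg/mL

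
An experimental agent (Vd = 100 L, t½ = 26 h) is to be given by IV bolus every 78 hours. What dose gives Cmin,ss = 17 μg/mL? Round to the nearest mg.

11900 mg

τ/t½ = 78/26 ≈ 3, so f = (1/2)^(78/26) ≈ 0.125000.
Cmin,ss = (D/Vd)·f/(1−f), so D = Cmin,ss·Vd·(1−f)/f.
D = 17 × 100 × (1−f)/f ≈ 17 × 100 × 7.00000 ≈ 11900.00 mg.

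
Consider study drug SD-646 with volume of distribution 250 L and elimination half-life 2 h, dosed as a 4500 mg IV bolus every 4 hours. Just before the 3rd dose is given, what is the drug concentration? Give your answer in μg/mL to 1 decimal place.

5.6 μg/mL

f = (1/2)^(τ/t½) = (1/2)^(4/2) ≈ 0.2500.
C₀ = D/Vd = 4500/250 ≈ 18.000 μg/mL.
Before the 3rd dose, 2 doses have been given. Superposition: Cmin = C₀·(f + f²).
≈ 18.000 × (0.2500 + 0.0625) ≈ 18.000 × 0.3125 ≈ 5.625 μg/mL.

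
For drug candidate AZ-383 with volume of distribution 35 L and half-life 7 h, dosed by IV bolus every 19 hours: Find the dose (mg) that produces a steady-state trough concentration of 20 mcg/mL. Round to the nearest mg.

3894 mg

τ/t½ = 19/7 ≈ 2.7143, so f = (1/2)^(19/7) ≈ 0.152377.
Cmin,ss = (D/Vd)·f/(1−f), so D = Cmin,ss·Vd·(1−f)/f.
D = 20 × 35 × (1−f)/f ≈ 20 × 35 × 5.56267 ≈ 3893.87 mg.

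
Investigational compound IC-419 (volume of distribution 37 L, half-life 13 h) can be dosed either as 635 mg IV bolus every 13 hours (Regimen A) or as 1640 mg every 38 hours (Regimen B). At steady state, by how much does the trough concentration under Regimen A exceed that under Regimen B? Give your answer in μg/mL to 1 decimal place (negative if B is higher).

Regimen A: f = (1/2)^(13/13) ≈ 0.5000; Cmin,ss = (635/37)·f/(1−f) ≈ 17.162 μg/mL.
Regimen B: f = (1/2)^(38/13) ≈ 0.1318; Cmin,ss = (1640/37)·f/(1−f) ≈ 6.729 μg/mL.
Difference ≈ 17.162 − 6.729 ≈ 10.433 μg/mL.

10.4 μg/mL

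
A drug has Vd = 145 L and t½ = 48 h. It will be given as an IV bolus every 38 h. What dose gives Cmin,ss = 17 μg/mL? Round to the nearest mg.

τ/t½ = 38/48 ≈ 0.79167, so f = (1/2)^(38/48) ≈ 0.577676.
Cmin,ss = (D/Vd)·f/(1−f), so D = Cmin,ss·Vd·(1−f)/f.
D = 17 × 145 × (1−f)/f ≈ 17 × 145 × 0.73107 ≈ 1802.09 mg.

1802 mg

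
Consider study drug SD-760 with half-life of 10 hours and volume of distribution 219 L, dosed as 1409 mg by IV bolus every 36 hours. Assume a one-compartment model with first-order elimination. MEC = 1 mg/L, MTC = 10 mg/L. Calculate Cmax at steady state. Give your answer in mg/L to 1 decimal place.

7.0 mg/L

τ/t½ = 36/10 ≈ 3.6, so fraction remaining f = (1/2)^(36/10) ≈ 0.0825.
At steady state, accumulation factor R = 1/(1 − e^(−kτ)) ≈ 1.0899.
Each bolus raises the concentration by D/Vd = 1409/219 ≈ 6.434 mg/L.
Steady-state peak Cmax,ss = C₀·R ≈ 6.434 × 1.0899 ≈ 7.012 mg/L.
Peak 7.0 mg/L vs MTC 10 mg/L: below toxic threshold.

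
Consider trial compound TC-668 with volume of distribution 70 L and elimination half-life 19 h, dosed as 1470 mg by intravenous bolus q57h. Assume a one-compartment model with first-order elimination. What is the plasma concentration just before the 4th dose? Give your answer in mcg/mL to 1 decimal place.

3.0 mcg/mL

f = (1/2)^(τ/t½) = (1/2)^(57/19) ≈ 0.1250.
C₀ = D/Vd = 1470/70 ≈ 21.000 mcg/mL.
Before the 4th dose, 3 doses have been given. Superposition: Cmin = C₀·(f + f² + … + f^3).
≈ 21.000 × (0.1250 + 0.0156 + 0.0020) ≈ 21.000 × 0.1426 ≈ 2.995 mcg/mL.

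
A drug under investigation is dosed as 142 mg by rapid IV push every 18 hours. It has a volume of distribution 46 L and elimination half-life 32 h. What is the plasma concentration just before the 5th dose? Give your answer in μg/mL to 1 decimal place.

f = (1/2)^(τ/t½) = (1/2)^(18/32) ≈ 0.6771.
C₀ = D/Vd = 142/46 ≈ 3.087 μg/mL.
Before the 5th dose, 4 doses have been given. Superposition: Cmin = C₀·(f + f² + … + f^4).
≈ 3.087 × (0.6771 + 0.4585 + 0.3104 + 0.2102) ≈ 3.087 × 1.6562 ≈ 5.113 μg/mL.

5.1 μg/mL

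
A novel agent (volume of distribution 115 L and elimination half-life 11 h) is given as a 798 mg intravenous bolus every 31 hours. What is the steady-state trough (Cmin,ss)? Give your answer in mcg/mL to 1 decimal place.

1.1 mcg/mL

k = ln2/t½ = ln2/11 ≈ 0.063013 h⁻¹; fraction remaining f = e^(−kτ) = e^(−0.063013×31) ≈ 0.1418.
Accumulation ratio R = 1/(1 − f) ≈ 1/0.8582 ≈ 1.1652.
Each bolus raises the concentration by D/Vd = 798/115 ≈ 6.939 mcg/mL.
Steady-state peak Cmax,ss = C₀·R ≈ 6.939 × 1.1652 ≈ 8.085 mcg/mL.
One interval later, Cmin,ss = Cmax,ss·e^(−kτ) ≈ 8.085 × 0.1418 ≈ 1.146 mcg/mL.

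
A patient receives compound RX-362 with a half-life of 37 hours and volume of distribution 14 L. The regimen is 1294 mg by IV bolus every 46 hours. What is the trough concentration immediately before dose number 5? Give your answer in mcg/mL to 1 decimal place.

f = (1/2)^(τ/t½) = (1/2)^(46/37) ≈ 0.4224.
C₀ = D/Vd = 1294/14 ≈ 92.429 mcg/mL.
Before the 5th dose, 4 doses have been given. Superposition: Cmin = C₀·(f + f² + … + f^4).
≈ 92.429 × (0.4224 + 0.1784 + 0.0754 + 0.0318) ≈ 92.429 × 0.7080 ≈ 65.440 mcg/mL.

65.4 mcg/mL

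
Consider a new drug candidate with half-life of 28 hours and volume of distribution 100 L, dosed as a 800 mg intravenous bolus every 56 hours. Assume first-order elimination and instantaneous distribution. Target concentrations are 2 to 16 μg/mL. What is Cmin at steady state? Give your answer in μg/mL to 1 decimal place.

τ = 56 h = 2 half-lives, so f = (1/2)^2 = 0.25.
Accumulation ratio R = 1/(1 − f) = 1/0.75 = 4/3.
Single-dose peak C₀ = D/Vd = 800/100 = 8 μg/mL.
Steady-state peak Cmax,ss = C₀·R = 8 × 4/3 ≈ 10.667 μg/mL.
Steady-state trough Cmin,ss = Cmax,ss·f ≈ 10.667 × 0.25 ≈ 2.667 μg/mL.
Trough 2.7 μg/mL vs MEC 2 μg/mL: adequate.

2.7 μg/mL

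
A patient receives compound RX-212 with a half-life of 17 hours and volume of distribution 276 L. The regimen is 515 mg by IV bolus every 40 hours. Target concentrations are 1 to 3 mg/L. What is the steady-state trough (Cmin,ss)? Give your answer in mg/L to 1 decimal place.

0.5 mg/L

τ/t½ = 40/17 ≈ 2.3529, so fraction remaining f = (1/2)^(40/17) ≈ 0.1957.
At steady state, accumulation factor R = 1/(1 − e^(−kτ)) ≈ 1.2433.
Single-dose peak C₀ = D/Vd = 515/276 ≈ 1.866 mg/L.
Steady-state peak Cmax,ss = C₀·R ≈ 1.866 × 1.2433 ≈ 2.320 mg/L.
Steady-state trough Cmin,ss = Cmax,ss·f ≈ 2.320 × 0.1957 ≈ 0.454 mg/L.
Trough 0.5 mg/L vs MEC 1 mg/L: subtherapeutic.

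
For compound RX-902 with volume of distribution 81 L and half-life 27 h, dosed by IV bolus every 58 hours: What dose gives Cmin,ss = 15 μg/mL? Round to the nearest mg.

4171 mg

τ/t½ = 58/27 ≈ 2.1481, so f = (1/2)^(58/27) ≈ 0.225602.
Cmin,ss = (D/Vd)·f/(1−f), so D = Cmin,ss·Vd·(1−f)/f.
D = 15 × 81 × (1−f)/f ≈ 15 × 81 × 3.43258 ≈ 4170.58 mg.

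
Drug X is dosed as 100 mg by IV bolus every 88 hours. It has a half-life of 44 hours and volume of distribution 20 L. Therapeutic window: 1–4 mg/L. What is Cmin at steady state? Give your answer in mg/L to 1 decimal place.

τ = 88 h = 2 half-lives, so f = (1/2)^2 = 0.25.
At steady state, R = 1/(1 − 0.25) = 4/3.
Single-dose peak C₀ = D/Vd = 100/20 = 5 mg/L.
Steady-state peak Cmax,ss = C₀·R = 5 × 4/3 ≈ 6.667 mg/L.
Steady-state trough Cmin,ss = Cmax,ss·f ≈ 6.667 × 0.25 ≈ 1.667 mg/L.
Trough 1.7 mg/L vs MEC 1 mg/L: adequate.

1.7 mg/L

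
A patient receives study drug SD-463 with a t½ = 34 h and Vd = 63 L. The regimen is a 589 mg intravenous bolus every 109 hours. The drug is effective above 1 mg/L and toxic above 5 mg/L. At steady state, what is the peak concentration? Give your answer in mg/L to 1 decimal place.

τ/t½ = 109/34 ≈ 3.2059, so fraction remaining f = (1/2)^(109/34) ≈ 0.1084.
Accumulation ratio R = 1/(1 − f) ≈ 1/0.8916 ≈ 1.1216.
Each bolus raises the concentration by D/Vd = 589/63 ≈ 9.349 mg/L.
Steady-state peak Cmax,ss = C₀·R ≈ 9.349 × 1.1216 ≈ 10.486 mg/L.
Peak 10.5 mg/L vs MTC 5 mg/L: exceeds toxic threshold.

10.5 mg/L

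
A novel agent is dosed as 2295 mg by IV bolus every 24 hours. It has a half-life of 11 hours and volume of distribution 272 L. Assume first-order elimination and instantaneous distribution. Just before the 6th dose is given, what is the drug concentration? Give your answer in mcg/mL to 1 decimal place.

f = (1/2)^(τ/t½) = (1/2)^(24/11) ≈ 0.2204.
C₀ = D/Vd = 2295/272 ≈ 8.438 mcg/mL.
Before the 6th dose, 5 doses have been given. Superposition: Cmin = C₀·(f + f² + … + f^5).
≈ 8.438 × (0.2204 + 0.0486 + 0.0107 + 0.0024 + 0.0005) ≈ 8.438 × 0.2826 ≈ 2.385 mcg/mL.

2.4 mcg/mL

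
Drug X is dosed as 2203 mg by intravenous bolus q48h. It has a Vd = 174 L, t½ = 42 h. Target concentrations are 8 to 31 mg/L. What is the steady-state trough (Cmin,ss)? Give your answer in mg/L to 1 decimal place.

10.5 mg/L

k = ln2/t½ = ln2/42 ≈ 0.016504 h⁻¹; fraction remaining f = e^(−kτ) = e^(−0.016504×48) ≈ 0.4529.
Accumulation ratio R = 1/(1 − f) ≈ 1/0.5471 ≈ 1.8278.
Single-dose peak C₀ = D/Vd = 2203/174 ≈ 12.661 mg/L.
Steady-state peak Cmax,ss = C₀·R ≈ 12.661 × 1.8278 ≈ 23.142 mg/L.
One interval later, Cmin,ss = Cmax,ss·e^(−kτ) ≈ 23.142 × 0.4529 ≈ 10.481 mg/L.
Trough 10.5 mg/L vs MEC 8 mg/L: adequate.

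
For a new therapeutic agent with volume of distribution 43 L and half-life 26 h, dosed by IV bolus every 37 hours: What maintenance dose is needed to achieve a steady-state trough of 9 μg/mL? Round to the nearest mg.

651 mg

τ/t½ = 37/26 ≈ 1.4231, so f = (1/2)^(37/26) ≈ 0.372916.
Cmin,ss = (D/Vd)·f/(1−f), so D = Cmin,ss·Vd·(1−f)/f.
D = 9 × 43 × (1−f)/f ≈ 9 × 43 × 1.68157 ≈ 650.77 mg.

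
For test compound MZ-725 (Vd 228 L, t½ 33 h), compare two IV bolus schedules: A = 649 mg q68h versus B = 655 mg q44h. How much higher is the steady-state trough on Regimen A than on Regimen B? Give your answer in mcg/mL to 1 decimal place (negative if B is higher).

-1.0 mcg/mL

Regimen A: f = (1/2)^(68/33) ≈ 0.2397; Cmin,ss = (649/228)·f/(1−f) ≈ 0.897 mcg/mL.
Regimen B: f = (1/2)^(44/33) ≈ 0.3969; Cmin,ss = (655/228)·f/(1−f) ≈ 1.891 mcg/mL.
Difference ≈ 0.897 − 1.891 ≈ -0.994 mcg/mL.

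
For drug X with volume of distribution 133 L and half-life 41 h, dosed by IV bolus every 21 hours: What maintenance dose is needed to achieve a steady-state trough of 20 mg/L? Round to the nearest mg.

1134 mg

τ/t½ = 21/41 ≈ 0.5122, so f = (1/2)^(21/41) ≈ 0.701155.
Cmin,ss = (D/Vd)·f/(1−f), so D = Cmin,ss·Vd·(1−f)/f.
D = 20 × 133 × (1−f)/f ≈ 20 × 133 × 0.42622 ≈ 1133.75 mg.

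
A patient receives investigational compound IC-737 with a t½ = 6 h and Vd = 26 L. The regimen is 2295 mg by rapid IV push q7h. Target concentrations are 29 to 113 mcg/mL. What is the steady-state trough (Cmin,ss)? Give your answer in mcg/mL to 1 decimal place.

70.9 mcg/mL

τ/t½ = 7/6 ≈ 1.1667, so fraction remaining f = (1/2)^(7/6) ≈ 0.4454.
Accumulation ratio R = 1/(1 − f) ≈ 1/0.5546 ≈ 1.8031.
Each bolus raises the concentration by D/Vd = 2295/26 ≈ 88.269 mcg/mL.
Steady-state peak Cmax,ss = C₀·R ≈ 88.269 × 1.8031 ≈ 159.158 mcg/mL.
Steady-state trough Cmin,ss = Cmax,ss·f ≈ 159.158 × 0.4454 ≈ 70.889 mcg/mL.
Trough 70.9 mcg/mL vs MEC 29 mcg/mL: adequate.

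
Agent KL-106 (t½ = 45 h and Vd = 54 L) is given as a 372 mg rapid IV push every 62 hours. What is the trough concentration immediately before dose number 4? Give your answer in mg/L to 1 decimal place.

f = (1/2)^(τ/t½) = (1/2)^(62/45) ≈ 0.3848.
C₀ = D/Vd = 372/54 ≈ 6.889 mg/L.
Before the 4th dose, 3 doses have been given. Superposition: Cmin = C₀·(f + f² + … + f^3).
≈ 6.889 × (0.3848 + 0.1481 + 0.0570) ≈ 6.889 × 0.5899 ≈ 4.064 mg/L.

4.1 mg/L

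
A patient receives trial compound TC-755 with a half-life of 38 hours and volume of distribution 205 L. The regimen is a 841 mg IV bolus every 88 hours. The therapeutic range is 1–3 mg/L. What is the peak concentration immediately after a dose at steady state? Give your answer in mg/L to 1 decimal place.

τ/t½ = 88/38 ≈ 2.3158, so fraction remaining f = (1/2)^(88/38) ≈ 0.2009.
At steady state, accumulation factor R = 1/(1 − e^(−kτ)) ≈ 1.2514.
Single-dose peak C₀ = D/Vd = 841/205 ≈ 4.102 mg/L.
Cmax,ss = C₀/(1 − f) ≈ 4.102/0.7991 ≈ 5.133 mg/L.
Peak 5.1 mg/L vs MTC 3 mg/L: exceeds toxic threshold.

5.1 mg/L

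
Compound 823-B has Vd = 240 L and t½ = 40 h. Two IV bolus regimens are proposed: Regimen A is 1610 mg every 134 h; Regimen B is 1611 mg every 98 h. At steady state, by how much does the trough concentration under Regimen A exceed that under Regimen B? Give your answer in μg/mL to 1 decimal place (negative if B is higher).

Regimen A: f = (1/2)^(134/40) ≈ 0.0981; Cmin,ss = (1610/240)·f/(1−f) ≈ 0.730 μg/mL.
Regimen B: f = (1/2)^(98/40) ≈ 0.1830; Cmin,ss = (1611/240)·f/(1−f) ≈ 1.504 μg/mL.
Difference ≈ 0.730 − 1.504 ≈ -0.774 μg/mL.

-0.8 μg/mL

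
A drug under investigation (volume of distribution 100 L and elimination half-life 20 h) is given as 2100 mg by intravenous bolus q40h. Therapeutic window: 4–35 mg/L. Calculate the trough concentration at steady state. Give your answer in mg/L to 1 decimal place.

The dosing interval is 2 half-lives, so f = 2^(−2) = 0.25.
Accumulation ratio R = 1/(1 − f) = 1/0.75 = 4/3.
Single-dose peak C₀ = D/Vd = 2100/100 = 21 mg/L.
Steady-state peak Cmax,ss = C₀·R = 21 × 4/3 ≈ 28.000 mg/L.
Steady-state trough Cmin,ss = Cmax,ss·f ≈ 28.000 × 0.25 ≈ 7.000 mg/L.
Trough 7.0 mg/L vs MEC 4 mg/L: adequate.

7.0 mg/L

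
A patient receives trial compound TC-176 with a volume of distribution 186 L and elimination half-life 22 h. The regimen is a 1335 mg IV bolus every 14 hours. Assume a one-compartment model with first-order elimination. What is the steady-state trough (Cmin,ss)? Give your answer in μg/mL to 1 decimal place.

k = ln2/t½ = ln2/22 ≈ 0.031507 h⁻¹; fraction remaining f = e^(−kτ) = e^(−0.031507×14) ≈ 0.6433.
Accumulation ratio R = 1/(1 − f) ≈ 1/0.3567 ≈ 2.8035.
Each bolus raises the concentration by D/Vd = 1335/186 ≈ 7.177 μg/mL.
Cmax,ss = C₀/(1 − f) ≈ 7.177/0.3567 ≈ 20.121 μg/mL.
One interval later, Cmin,ss = Cmax,ss·e^(−kτ) ≈ 20.121 × 0.6433 ≈ 12.944 μg/mL.

12.9 μg/mL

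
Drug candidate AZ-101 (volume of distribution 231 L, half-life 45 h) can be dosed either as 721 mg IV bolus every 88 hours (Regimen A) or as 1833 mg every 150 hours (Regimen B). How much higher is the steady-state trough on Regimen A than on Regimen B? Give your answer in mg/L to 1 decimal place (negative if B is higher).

0.2 mg/L

Regimen A: f = (1/2)^(88/45) ≈ 0.2578; Cmin,ss = (721/231)·f/(1−f) ≈ 1.084 mg/L.
Regimen B: f = (1/2)^(150/45) ≈ 0.0992; Cmin,ss = (1833/231)·f/(1−f) ≈ 0.874 mg/L.
Difference ≈ 1.084 − 0.874 ≈ 0.210 mg/L.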